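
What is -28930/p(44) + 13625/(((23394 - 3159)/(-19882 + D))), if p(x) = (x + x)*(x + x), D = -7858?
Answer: -1400712095/74976 ≈ -18682.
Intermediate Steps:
p(x) = 4*x**2 (p(x) = (2*x)*(2*x) = 4*x**2)
-28930/p(44) + 13625/(((23394 - 3159)/(-19882 + D))) = -28930/(4*44**2) + 13625/(((23394 - 3159)/(-19882 - 7858))) = -28930/(4*1936) + 13625/((20235/(-27740))) = -28930/7744 + 13625/((20235*(-1/27740))) = -28930*1/7744 + 13625/(-213/292) = -1315/352 + 13625*(-292/213) = -1315/352 - 3978500/213 = -1400712095/74976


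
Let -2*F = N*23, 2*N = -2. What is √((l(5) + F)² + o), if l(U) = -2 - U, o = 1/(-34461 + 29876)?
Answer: √1702781885/9170 ≈ 4.5000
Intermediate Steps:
N = -1 (N = (½)*(-2) = -1)
o = -1/4585 (o = 1/(-4585) = -1/4585 ≈ -0.00021810)
F = 23/2 (F = -(-1)*23/2 = -½*(-23) = 23/2 ≈ 11.500)
√((l(5) + F)² + o) = √(((-2 - 1*5) + 23/2)² - 1/4585) = √(((-2 - 5) + 23/2)² - 1/4585) = √((-7 + 23/2)² - 1/4585) = √((9/2)² - 1/4585) = √(81/4 - 1/4585) = √(371381/18340) = √1702781885/9170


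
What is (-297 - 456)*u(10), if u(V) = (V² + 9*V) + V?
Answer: -150600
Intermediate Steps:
u(V) = V² + 10*V
(-297 - 456)*u(10) = (-297 - 456)*(10*(10 + 10)) = -7530*20 = -753*200 = -150600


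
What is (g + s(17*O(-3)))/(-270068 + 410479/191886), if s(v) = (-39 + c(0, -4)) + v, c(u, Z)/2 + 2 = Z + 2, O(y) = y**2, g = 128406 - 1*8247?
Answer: -23077169790/51821857769 ≈ -0.44532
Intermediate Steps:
g = 120159 (g = 128406 - 8247 = 120159)
c(u, Z) = 2*Z (c(u, Z) = -4 + 2*(Z + 2) = -4 + 2*(2 + Z) = -4 + (4 + 2*Z) = 2*Z)
s(v) = -47 + v (s(v) = (-39 + 2*(-4)) + v = (-39 - 8) + v = -47 + v)
(g + s(17*O(-3)))/(-270068 + 410479/191886) = (120159 + (-47 + 17*(-3)**2))/(-270068 + 410479/191886) = (120159 + (-47 + 17*9))/(-270068 + 410479*(1/191886)) = (120159 + (-47 + 153))/(-270068 + 410479/191886) = (120159 + 106)/(-51821857769/191886) = 120265*(-191886/51821857769) = -23077169790/51821857769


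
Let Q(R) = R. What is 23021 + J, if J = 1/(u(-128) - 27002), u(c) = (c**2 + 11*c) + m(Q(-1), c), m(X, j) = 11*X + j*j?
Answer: 100072288/4347 ≈ 23021.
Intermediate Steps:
m(X, j) = j**2 + 11*X (m(X, j) = 11*X + j**2 = j**2 + 11*X)
u(c) = -11 + 2*c**2 + 11*c (u(c) = (c**2 + 11*c) + (c**2 + 11*(-1)) = (c**2 + 11*c) + (c**2 - 11) = (c**2 + 11*c) + (-11 + c**2) = -11 + 2*c**2 + 11*c)
J = 1/4347 (J = 1/((-11 + 2*(-128)**2 + 11*(-128)) - 27002) = 1/((-11 + 2*16384 - 1408) - 27002) = 1/((-11 + 32768 - 1408) - 27002) = 1/(31349 - 27002) = 1/4347 ≈ 0.00023004)
23021 + J = 23021 + 1/4347 = 100072288/4347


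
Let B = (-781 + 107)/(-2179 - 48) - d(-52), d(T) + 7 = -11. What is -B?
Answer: -40760/2227 ≈ -18.303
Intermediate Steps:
d(T) = -18 (d(T) = -7 - 11 = -18)
B = 40760/2227 (B = (-781 + 107)/(-2179 - 48) - 1*(-18) = -674/(-2227) + 18 = -674*(-1/2227) + 18 = 674/2227 + 18 = 40760/2227 ≈ 18.303)
-B = -1*40760/2227 = -40760/2227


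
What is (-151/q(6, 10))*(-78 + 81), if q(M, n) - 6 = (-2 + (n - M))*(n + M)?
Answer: -453/38 ≈ -11.921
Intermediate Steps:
q(M, n) = 6 + (M + n)*(-2 + n - M) (q(M, n) = 6 + (-2 + (n - M))*(n + M) = 6 + (-2 + n - M)*(M + n) = 6 + (M + n)*(-2 + n - M))
(-151/q(6, 10))*(-78 + 81) = (-151/(6 + 10² - 1*6² - 2*6 - 2*10))*(-78 + 81) = -151/(6 + 100 - 1*36 - 12 - 20)*3 = -151/(6 + 100 - 36 - 12 - 20)*3 = -151/38*3 = -453/38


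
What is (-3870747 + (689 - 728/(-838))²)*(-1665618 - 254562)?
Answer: 1144426168296427560/175561 ≈ 6.5187e+12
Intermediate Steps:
(-3870747 + (689 - 728/(-838))²)*(-1665618 - 254562) = (-3870747 + (689 - 728*(-1/838))²)*(-1920180) = (-3870747 + (689 + 364/419)²)*(-1920180) = (-3870747 + (289055/419)²)*(-1920180) = (-3870747 + 83552793025/175561)*(-1920180) = -595999421042/175561*(-1920180) = 1144426168296427560/175561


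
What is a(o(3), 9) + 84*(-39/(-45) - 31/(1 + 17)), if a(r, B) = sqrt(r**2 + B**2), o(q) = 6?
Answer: -1078/15 + 3*sqrt(13) ≈ -61.050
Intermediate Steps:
a(r, B) = sqrt(B**2 + r**2)
a(o(3), 9) + 84*(-39/(-45) - 31/(1 + 17)) = sqrt(9**2 + 6**2) + 84*(-39/(-45) - 31/(1 + 17)) = sqrt(81 + 36) + 84*(-39*(-1/45) - 31/18) = sqrt(117) + 84*(13/15 - 31*1/18) = 3*sqrt(13) + 84*(13/15 - 31/18) = 3*sqrt(13) + 84*(-77/90) = 3*sqrt(13) - 1078/15 = -1078/15 + 3*sqrt(13)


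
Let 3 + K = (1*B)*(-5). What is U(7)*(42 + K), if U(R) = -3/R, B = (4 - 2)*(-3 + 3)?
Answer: -117/7 ≈ -16.714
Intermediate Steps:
B = 0 (B = 2*0 = 0)
K = -3 (K = -3 + (1*0)*(-5) = -3 + 0*(-5) = -3 + 0 = -3)
U(7)*(42 + K) = (-3/7)*(42 - 3) = -3*1/7*39 = -3/7*39 = -117/7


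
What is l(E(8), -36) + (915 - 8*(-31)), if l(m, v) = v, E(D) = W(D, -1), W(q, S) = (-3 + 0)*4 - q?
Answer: 1127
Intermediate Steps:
W(q, S) = -12 - q (W(q, S) = -3*4 - q = -12 - q)
E(D) = -12 - D
l(E(8), -36) + (915 - 8*(-31)) = -36 + (915 - 8*(-31)) = -36 + (915 + 248) = -36 + 1163 = 1127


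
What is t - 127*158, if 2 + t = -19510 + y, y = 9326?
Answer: -30252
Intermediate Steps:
t = -10186 (t = -2 + (-19510 + 9326) = -2 - 10184 = -10186)
t - 127*158 = -10186 - 127*158 = -10186 - 1*20066 = -10186 - 20066 = -30252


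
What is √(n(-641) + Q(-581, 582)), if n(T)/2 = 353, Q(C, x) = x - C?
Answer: √1869 ≈ 43.232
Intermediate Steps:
n(T) = 706 (n(T) = 2*353 = 706)
√(n(-641) + Q(-581, 582)) = √(706 + (582 - 1*(-581))) = √(706 + (582 + 581)) = √(706 + 1163) = √1869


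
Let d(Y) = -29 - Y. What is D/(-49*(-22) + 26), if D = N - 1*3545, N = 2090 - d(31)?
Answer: -465/368 ≈ -1.2636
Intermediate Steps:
N = 2150 (N = 2090 - (-29 - 1*31) = 2090 - (-29 - 31) = 2090 - 1*(-60) = 2090 + 60 = 2150)
D = -1395 (D = 2150 - 1*3545 = 2150 - 3545 = -1395)
D/(-49*(-22) + 26) = -1395/(-49*(-22) + 26) = -1395/(1078 + 26) = -1395/1104 = -1395*1/1104 = -465/368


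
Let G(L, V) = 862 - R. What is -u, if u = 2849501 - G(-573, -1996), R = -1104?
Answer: -2847535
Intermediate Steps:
G(L, V) = 1966 (G(L, V) = 862 - 1*(-1104) = 862 + 1104 = 1966)
u = 2847535 (u = 2849501 - 1*1966 = 2849501 - 1966 = 2847535)
-u = -1*2847535 = -2847535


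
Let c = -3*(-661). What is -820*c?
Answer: -1626060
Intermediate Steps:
c = 1983
-820*c = -820*1983 = -1626060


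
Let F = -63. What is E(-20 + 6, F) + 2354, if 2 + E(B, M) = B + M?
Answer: 2275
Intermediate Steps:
E(B, M) = -2 + B + M (E(B, M) = -2 + (B + M) = -2 + B + M)
E(-20 + 6, F) + 2354 = (-2 + (-20 + 6) - 63) + 2354 = (-2 - 14 - 63) + 2354 = -79 + 2354 = 2275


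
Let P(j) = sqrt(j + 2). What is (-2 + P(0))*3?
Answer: -6 + 3*sqrt(2) ≈ -1.7574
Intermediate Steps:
P(j) = sqrt(2 + j)
(-2 + P(0))*3 = (-2 + sqrt(2 + 0))*3 = (-2 + sqrt(2))*3 = -6 + 3*sqrt(2)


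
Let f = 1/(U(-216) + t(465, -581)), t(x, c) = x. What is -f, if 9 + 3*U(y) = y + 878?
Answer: -3/2048 ≈ -0.0014648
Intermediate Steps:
U(y) = 869/3 + y/3 (U(y) = -3 + (y + 878)/3 = -3 + (878 + y)/3 = -3 + (878/3 + y/3) = 869/3 + y/3)
f = 3/2048 (f = 1/((869/3 + (1/3)*(-216)) + 465) = 1/((869/3 - 72) + 465) = 1/(653/3 + 465) = 1/(2048/3) = 3/2048 ≈ 0.0014648)
-f = -1*3/2048 = -3/2048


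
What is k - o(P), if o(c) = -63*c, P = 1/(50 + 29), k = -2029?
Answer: -160228/79 ≈ -2028.2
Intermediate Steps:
P = 1/79 ≈ 0.012658
k - o(P) = -2029 - (-63)/79 = -2029 - 1*(-63/79) = -2029 + 63/79 = -160228/79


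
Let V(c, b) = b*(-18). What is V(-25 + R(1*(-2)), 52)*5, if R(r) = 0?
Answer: -4680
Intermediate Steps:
V(c, b) = -18*b
V(-25 + R(1*(-2)), 52)*5 = -18*52*5 = -936*5 = -4680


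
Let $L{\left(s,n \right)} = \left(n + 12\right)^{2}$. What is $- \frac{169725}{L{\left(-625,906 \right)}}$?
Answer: $- \frac{56575}{280908} \approx -0.2014$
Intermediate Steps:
$L{\left(s,n \right)} = \left(12 + n\right)^{2}$
$- \frac{169725}{L{\left(-625,906 \right)}} = - \frac{169725}{\left(12 + 906\right)^{2}} = - \frac{169725}{918^{2}} = - \frac{169725}{842724} = \left(-169725\right) \frac{1}{842724} = - \frac{56575}{280908}$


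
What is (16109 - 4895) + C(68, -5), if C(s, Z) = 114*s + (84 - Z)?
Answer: 19055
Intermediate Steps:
C(s, Z) = 84 - Z + 114*s
(16109 - 4895) + C(68, -5) = (16109 - 4895) + (84 - 1*(-5) + 114*68) = 11214 + (84 + 5 + 7752) = 11214 + 7841 = 19055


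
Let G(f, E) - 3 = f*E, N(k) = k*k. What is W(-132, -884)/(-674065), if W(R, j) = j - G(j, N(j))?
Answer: -690806217/674065 ≈ -1024.8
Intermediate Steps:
N(k) = k²
G(f, E) = 3 + E*f (G(f, E) = 3 + f*E = 3 + E*f)
W(R, j) = -3 + j - j³ (W(R, j) = j - (3 + j²*j) = j - (3 + j³) = j + (-3 - j³) = -3 + j - j³)
W(-132, -884)/(-674065) = (-3 - 884 - 1*(-884)³)/(-674065) = (-3 - 884 - 1*(-690807104))*(-1/674065) = (-3 - 884 + 690807104)*(-1/674065) = 690806217*(-1/674065) = -690806217/674065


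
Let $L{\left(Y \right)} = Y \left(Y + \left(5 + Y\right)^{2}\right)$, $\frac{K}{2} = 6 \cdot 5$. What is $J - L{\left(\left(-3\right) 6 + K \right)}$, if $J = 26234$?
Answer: $-68308$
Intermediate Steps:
$K = 60$ ($K = 2 \cdot 6 \cdot 5 = 2 \cdot 30 = 60$)
$J - L{\left(\left(-3\right) 6 + K \right)} = 26234 - \left(\left(-3\right) 6 + 60\right) \left(\left(\left(-3\right) 6 + 60\right) + \left(5 + \left(\left(-3\right) 6 + 60\right)\right)^{2}\right) = 26234 - \left(-18 + 60\right) \left(\left(-18 + 60\right) + \left(5 + \left(-18 + 60\right)\right)^{2}\right) = 26234 - 42 \left(42 + \left(5 + 42\right)^{2}\right) = 26234 - 42 \left(42 + 47^{2}\right) = 26234 - 42 \left(42 + 2209\right) = 26234 - 42 \cdot 2251 = 26234 - 94542 = -68308$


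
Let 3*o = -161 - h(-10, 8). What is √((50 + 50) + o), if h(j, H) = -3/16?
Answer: √6681/12 ≈ 6.8114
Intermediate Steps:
h(j, H) = -3/16 (h(j, H) = -3*1/16 = -3/16)
o = -2573/48 (o = (-161 - 1*(-3/16))/3 = (-161 + 3/16)/3 = (⅓)*(-2573/16) = -2573/48 ≈ -53.604)
√((50 + 50) + o) = √((50 + 50) - 2573/48) = √(100 - 2573/48) = √(2227/48) = √6681/12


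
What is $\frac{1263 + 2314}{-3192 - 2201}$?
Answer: $- \frac{3577}{5393} \approx -0.66327$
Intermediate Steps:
$\frac{1263 + 2314}{-3192 - 2201} = \frac{3577}{-5393} = 3577 \left(- \frac{1}{5393}\right) = - \frac{3577}{5393}$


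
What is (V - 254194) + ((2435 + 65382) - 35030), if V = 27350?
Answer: -194057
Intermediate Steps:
(V - 254194) + ((2435 + 65382) - 35030) = (27350 - 254194) + ((2435 + 65382) - 35030) = -226844 + (67817 - 35030) = -226844 + 32787 = -194057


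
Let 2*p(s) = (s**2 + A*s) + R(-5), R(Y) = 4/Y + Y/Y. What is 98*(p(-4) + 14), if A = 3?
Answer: 7889/5 ≈ 1577.8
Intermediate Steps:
R(Y) = 1 + 4/Y (R(Y) = 4/Y + 1 = 1 + 4/Y)
p(s) = 1/10 + s**2/2 + 3*s/2 (p(s) = ((s**2 + 3*s) + (4 - 5)/(-5))/2 = ((s**2 + 3*s) - 1/5*(-1))/2 = ((s**2 + 3*s) + 1/5)/2 = (1/5 + s**2 + 3*s)/2 = 1/10 + s**2/2 + 3*s/2)
98*(p(-4) + 14) = 98*((1/10 + (1/2)*(-4)**2 + (3/2)*(-4)) + 14) = 98*((1/10 + (1/2)*16 - 6) + 14) = 98*((1/10 + 8 - 6) + 14) = 98*(21/10 + 14) = 98*(161/10) = 7889/5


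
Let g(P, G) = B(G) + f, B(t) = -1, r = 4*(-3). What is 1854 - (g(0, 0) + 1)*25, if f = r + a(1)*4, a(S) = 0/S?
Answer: 2154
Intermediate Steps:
r = -12
a(S) = 0
f = -12 (f = -12 + 0*4 = -12 + 0 = -12)
g(P, G) = -13 (g(P, G) = -1 - 12 = -13)
1854 - (g(0, 0) + 1)*25 = 1854 - (-13 + 1)*25 = 1854 - (-12)*25 = 1854 - 1*(-300) = 1854 + 300 = 2154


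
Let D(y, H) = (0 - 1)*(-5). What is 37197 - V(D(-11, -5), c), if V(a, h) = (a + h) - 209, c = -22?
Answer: 37423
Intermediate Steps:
D(y, H) = 5 (D(y, H) = -1*(-5) = 5)
V(a, h) = -209 + a + h
37197 - V(D(-11, -5), c) = 37197 - (-209 + 5 - 22) = 37197 - 1*(-226) = 37197 + 226 = 37423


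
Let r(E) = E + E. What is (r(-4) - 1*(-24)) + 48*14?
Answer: 688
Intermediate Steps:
r(E) = 2*E
(r(-4) - 1*(-24)) + 48*14 = (2*(-4) - 1*(-24)) + 48*14 = (-8 + 24) + 672 = 16 + 672 = 688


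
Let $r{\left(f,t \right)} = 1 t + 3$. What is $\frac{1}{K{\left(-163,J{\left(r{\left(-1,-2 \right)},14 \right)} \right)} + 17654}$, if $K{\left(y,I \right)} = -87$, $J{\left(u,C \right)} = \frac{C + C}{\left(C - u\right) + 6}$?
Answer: $\frac{1}{17567} \approx 5.6925 \cdot 10^{-5}$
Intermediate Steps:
$r{\left(f,t \right)} = 3 + t$ ($r{\left(f,t \right)} = t + 3 = 3 + t$)
$J{\left(u,C \right)} = \frac{2 C}{6 + C - u}$
$\frac{1}{K{\left(-163,J{\left(r{\left(-1,-2 \right)},14 \right)} \right)} + 17654} = \frac{1}{-87 + 17654} = \frac{1}{17567}$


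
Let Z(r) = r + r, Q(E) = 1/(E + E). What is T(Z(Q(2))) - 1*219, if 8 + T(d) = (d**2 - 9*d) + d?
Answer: -923/4 ≈ -230.75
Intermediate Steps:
Q(E) = 1/(2*E)
Z(r) = 2*r
T(d) = -8 + d**2 - 8*d (T(d) = -8 + ((d**2 - 9*d) + d) = -8 + (d**2 - 8*d) = -8 + d**2 - 8*d)
T(Z(Q(2))) - 1*219 = (-8 + (2*((1/2)/2))**2 - 16*(1/2)/2) - 1*219 = (-8 + (2*((1/2)*(1/2)))**2 - 16*(1/2)*(1/2)) - 219 = (-8 + (2*(1/4))**2 - 16/4) - 219 = (-8 + (1/2)**2 - 8*1/2) - 219 = (-8 + 1/4 - 4) - 219 = -47/4 - 219 = -923/4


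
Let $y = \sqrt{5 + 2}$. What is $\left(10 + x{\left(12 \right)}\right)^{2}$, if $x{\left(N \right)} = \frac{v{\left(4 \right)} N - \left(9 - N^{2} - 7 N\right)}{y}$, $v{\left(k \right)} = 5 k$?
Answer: $\frac{211381}{7} + \frac{9180 \sqrt{7}}{7} \approx 33667.0$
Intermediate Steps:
$y = \sqrt{7} \approx 2.6458$
$x{\left(N \right)} = \frac{\sqrt{7} \left(-9 + N^{2} + 27 N\right)}{7}$ ($x{\left(N \right)} = \frac{5 \cdot 4 N - \left(9 - N^{2} - 7 N\right)}{\sqrt{7}} = \left(20 N + \left(-9 + N^{2} + 7 N\right)\right) \frac{\sqrt{7}}{7} = \left(-9 + N^{2} + 27 N\right) \frac{\sqrt{7}}{7} = \frac{\sqrt{7} \left(-9 + N^{2} + 27 N\right)}{7}$)
$\left(10 + x{\left(12 \right)}\right)^{2} = \left(10 + \frac{\sqrt{7} \left(-9 + 12^{2} + 27 \cdot 12\right)}{7}\right)^{2} = \left(10 + \frac{\sqrt{7} \left(-9 + 144 + 324\right)}{7}\right)^{2} = \left(10 + \frac{1}{7} \sqrt{7} \cdot 459\right)^{2} = \left(10 + \frac{459 \sqrt{7}}{7}\right)^{2}$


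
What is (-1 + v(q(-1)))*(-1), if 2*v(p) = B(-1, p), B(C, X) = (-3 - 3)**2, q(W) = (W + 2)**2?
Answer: -17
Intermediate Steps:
q(W) = (2 + W)**2
B(C, X) = 36 (B(C, X) = (-6)**2 = 36)
v(p) = 18 (v(p) = (1/2)*36 = 18)
(-1 + v(q(-1)))*(-1) = (-1 + 18)*(-1) = 17*(-1) = -17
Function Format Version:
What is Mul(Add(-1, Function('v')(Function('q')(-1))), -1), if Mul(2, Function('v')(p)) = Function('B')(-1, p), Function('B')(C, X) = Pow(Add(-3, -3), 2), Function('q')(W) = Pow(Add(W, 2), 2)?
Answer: -17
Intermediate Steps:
Function('q')(W) = Pow(Add(2, W), 2)
Function('B')(C, X) = 36 (Function('B')(C, X) = Pow(-6, 2) = 36)
Function('v')(p) = 18 (Function('v')(p) = Mul(Rational(1, 2), 36) = 18)
Mul(Add(-1, Function('v')(Function('q')(-1))), -1) = Mul(Add(-1, 18), -1) = Mul(17, -1) = -17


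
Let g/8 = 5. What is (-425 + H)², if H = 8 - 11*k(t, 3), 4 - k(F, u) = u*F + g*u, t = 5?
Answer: 1048576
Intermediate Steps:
g = 40 (g = 8*5 = 40)
k(F, u) = 4 - 40*u - F*u (k(F, u) = 4 - (u*F + 40*u) = 4 - (F*u + 40*u) = 4 - (40*u + F*u) = 4 + (-40*u - F*u) = 4 - 40*u - F*u)
H = 1449 (H = 8 - 11*(4 - 40*3 - 1*5*3) = 8 - 11*(4 - 120 - 15) = 8 - 11*(-131) = 8 + 1441 = 1449)
(-425 + H)² = (-425 + 1449)² = 1024² = 1048576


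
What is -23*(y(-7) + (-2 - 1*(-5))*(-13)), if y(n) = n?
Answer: 1058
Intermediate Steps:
-23*(y(-7) + (-2 - 1*(-5))*(-13)) = -23*(-7 + (-2 - 1*(-5))*(-13)) = -23*(-7 + (-2 + 5)*(-13)) = -23*(-7 + 3*(-13)) = -23*(-7 - 39) = -23*(-46) = 1058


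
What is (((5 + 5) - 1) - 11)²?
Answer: 4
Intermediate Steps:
(((5 + 5) - 1) - 11)² = ((10 - 1) - 11)² = (9 - 11)² = (-2)² = 4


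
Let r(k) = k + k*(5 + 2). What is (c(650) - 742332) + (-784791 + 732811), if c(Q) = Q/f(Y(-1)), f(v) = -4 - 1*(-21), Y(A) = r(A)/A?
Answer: -13502654/17 ≈ -7.9427e+5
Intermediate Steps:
r(k) = 8*k (r(k) = k + k*7 = k + 7*k = 8*k)
Y(A) = 8 (Y(A) = (8*A)/A = 8)
f(v) = 17 (f(v) = -4 + 21 = 17)
c(Q) = Q/17
(c(650) - 742332) + (-784791 + 732811) = ((1/17)*650 - 742332) + (-784791 + 732811) = (650/17 - 742332) - 51980 = -12618994/17 - 51980 = -13502654/17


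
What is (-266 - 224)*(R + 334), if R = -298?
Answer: -17640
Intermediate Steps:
(-266 - 224)*(R + 334) = (-266 - 224)*(-298 + 334) = -490*36 = -17640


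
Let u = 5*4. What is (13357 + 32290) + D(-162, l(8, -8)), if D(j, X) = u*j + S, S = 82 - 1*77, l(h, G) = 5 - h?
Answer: 42412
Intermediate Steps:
u = 20
S = 5 (S = 82 - 77 = 5)
D(j, X) = 5 + 20*j (D(j, X) = 20*j + 5 = 5 + 20*j)
(13357 + 32290) + D(-162, l(8, -8)) = (13357 + 32290) + (5 + 20*(-162)) = 45647 + (5 - 3240) = 45647 - 3235 = 42412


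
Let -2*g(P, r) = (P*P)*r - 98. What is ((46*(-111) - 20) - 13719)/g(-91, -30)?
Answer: -18845/124264 ≈ -0.15165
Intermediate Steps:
g(P, r) = 49 - r*P²/2 (g(P, r) = -((P*P)*r - 98)/2 = -(P²*r - 98)/2 = -(r*P² - 98)/2 = -(-98 + r*P²)/2 = 49 - r*P²/2)
((46*(-111) - 20) - 13719)/g(-91, -30) = ((46*(-111) - 20) - 13719)/(49 - ½*(-30)*(-91)²) = ((-5106 - 20) - 13719)/(49 - ½*(-30)*8281) = (-5126 - 13719)/(49 + 124215) = -18845/124264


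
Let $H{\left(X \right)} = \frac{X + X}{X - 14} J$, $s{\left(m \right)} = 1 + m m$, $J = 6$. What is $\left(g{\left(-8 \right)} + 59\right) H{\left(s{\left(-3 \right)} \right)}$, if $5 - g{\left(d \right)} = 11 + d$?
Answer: $-1830$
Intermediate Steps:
$s{\left(m \right)} = 1 + m^{2}$
$H{\left(X \right)} = \frac{12 X}{-14 + X}$ ($H{\left(X \right)} = \frac{X + X}{X - 14} \cdot 6 = \frac{2 X}{-14 + X} 6 = \frac{12 X}{-14 + X}$)
$g{\left(d \right)} = -6 - d$ ($g{\left(d \right)} = 5 - \left(11 + d\right) = -6 - d$)
$\left(g{\left(-8 \right)} + 59\right) H{\left(s{\left(-3 \right)} \right)} = \left(\left(-6 - -8\right) + 59\right) \frac{12 \left(1 + \left(-3\right)^{2}\right)}{-14 + \left(1 + \left(-3\right)^{2}\right)} = \left(\left(-6 + 8\right) + 59\right) \frac{12 \left(1 + 9\right)}{-14 + \left(1 + 9\right)} = \left(2 + 59\right) 12 \cdot 10 \frac{1}{-14 + 10} = 61 \cdot 12 \cdot 10 \frac{1}{-4} = 61 \cdot 12 \cdot 10 \left(- \frac{1}{4}\right) = 61 \left(-30\right) = -1830$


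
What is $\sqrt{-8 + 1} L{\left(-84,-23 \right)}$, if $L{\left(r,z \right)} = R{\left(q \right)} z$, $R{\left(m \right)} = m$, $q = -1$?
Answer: $23 i \sqrt{7} \approx 60.852 i$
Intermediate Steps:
$L{\left(r,z \right)} = - z$
$\sqrt{-8 + 1} L{\left(-84,-23 \right)} = \sqrt{-8 + 1} \left(\left(-1\right) \left(-23\right)\right) = \sqrt{-7} \cdot 23 = i \sqrt{7} \cdot 23 = 23 i \sqrt{7}$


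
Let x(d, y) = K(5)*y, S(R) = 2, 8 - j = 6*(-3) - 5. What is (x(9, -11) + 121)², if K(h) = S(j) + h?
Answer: 1936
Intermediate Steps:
j = 31 (j = 8 - (6*(-3) - 5) = 8 - (-18 - 5) = 8 - 1*(-23) = 8 + 23 = 31)
K(h) = 2 + h
x(d, y) = 7*y (x(d, y) = (2 + 5)*y = 7*y)
(x(9, -11) + 121)² = (7*(-11) + 121)² = (-77 + 121)² = 44² = 1936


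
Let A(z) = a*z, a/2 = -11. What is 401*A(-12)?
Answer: 105864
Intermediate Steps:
a = -22 (a = 2*(-11) = -22)
A(z) = -22*z
401*A(-12) = 401*(-22*(-12)) = 401*264 = 105864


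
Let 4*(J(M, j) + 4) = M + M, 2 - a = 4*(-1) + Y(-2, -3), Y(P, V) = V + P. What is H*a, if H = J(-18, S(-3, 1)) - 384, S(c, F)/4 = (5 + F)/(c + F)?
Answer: -4367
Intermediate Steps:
Y(P, V) = P + V
S(c, F) = 4*(5 + F)/(F + c) (S(c, F) = 4*((5 + F)/(c + F)) = 4*((5 + F)/(F + c)) = 4*(5 + F)/(F + c))
a = 11 (a = 2 - (4*(-1) + (-2 - 3)) = 2 - (-4 - 5) = 2 - 1*(-9) = 2 + 9 = 11)
J(M, j) = -4 + M/2 (J(M, j) = -4 + (M + M)/4 = -4 + (2*M)/4 = -4 + M/2)
H = -397 (H = (-4 + (1/2)*(-18)) - 384 = (-4 - 9) - 384 = -13 - 384 = -397)
H*a = -397*11 = -4367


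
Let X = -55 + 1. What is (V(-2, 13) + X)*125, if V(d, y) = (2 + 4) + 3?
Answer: -5625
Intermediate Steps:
V(d, y) = 9 (V(d, y) = 6 + 3 = 9)
X = -54
(V(-2, 13) + X)*125 = (9 - 54)*125 = -45*125 = -5625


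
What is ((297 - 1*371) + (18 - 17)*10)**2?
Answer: 4096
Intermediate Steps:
((297 - 1*371) + (18 - 17)*10)**2 = ((297 - 371) + 1*10)**2 = (-74 + 10)**2 = (-64)**2 = 4096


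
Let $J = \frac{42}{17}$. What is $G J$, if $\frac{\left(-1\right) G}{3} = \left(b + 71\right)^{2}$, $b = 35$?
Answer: $- \frac{1415736}{17} \approx -83279.0$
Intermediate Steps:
$J = \frac{42}{17}$ ($J = 42 \cdot \frac{1}{17} = \frac{42}{17} \approx 2.4706$)
$G = -33708$ ($G = - 3 \left(35 + 71\right)^{2} = - 3 \cdot 106^{2} = \left(-3\right) 11236 = -33708$)
$G J = \left(-33708\right) \frac{42}{17} = - \frac{1415736}{17}$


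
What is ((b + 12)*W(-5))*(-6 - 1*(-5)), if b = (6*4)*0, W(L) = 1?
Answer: -12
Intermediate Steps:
b = 0 (b = 24*0 = 0)
((b + 12)*W(-5))*(-6 - 1*(-5)) = ((0 + 12)*1)*(-6 - 1*(-5)) = (12*1)*(-6 + 5) = 12*(-1) = -12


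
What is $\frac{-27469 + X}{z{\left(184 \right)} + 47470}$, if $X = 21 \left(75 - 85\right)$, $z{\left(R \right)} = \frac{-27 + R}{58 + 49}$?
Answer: $- \frac{2961653}{5079447} \approx -0.58307$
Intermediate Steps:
$z{\left(R \right)} = - \frac{27}{107} + \frac{R}{107}$ ($z{\left(R \right)} = \frac{-27 + R}{107} = \left(-27 + R\right) \frac{1}{107} = - \frac{27}{107} + \frac{R}{107}$)
$X = -210$ ($X = 21 \left(-10\right) = -210$)
$\frac{-27469 + X}{z{\left(184 \right)} + 47470} = \frac{-27469 - 210}{\left(- \frac{27}{107} + \frac{1}{107} \cdot 184\right) + 47470} = - \frac{27679}{\left(- \frac{27}{107} + \frac{184}{107}\right) + 47470} = - \frac{27679}{\frac{157}{107} + 47470} = - \frac{27679}{\frac{5079447}{107}} = \left(-27679\right) \frac{107}{5079447} = - \frac{2961653}{5079447}$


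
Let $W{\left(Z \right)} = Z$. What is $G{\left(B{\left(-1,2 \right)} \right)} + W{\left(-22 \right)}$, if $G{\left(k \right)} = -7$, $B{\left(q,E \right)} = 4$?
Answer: $-29$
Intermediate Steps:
$G{\left(B{\left(-1,2 \right)} \right)} + W{\left(-22 \right)} = -7 - 22 = -29$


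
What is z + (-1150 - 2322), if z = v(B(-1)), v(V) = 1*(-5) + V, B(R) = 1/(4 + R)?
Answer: -10430/3 ≈ -3476.7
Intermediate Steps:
v(V) = -5 + V
z = -14/3 (z = -5 + 1/(4 - 1) = -5 + 1/3 = -5 + ⅓ = -14/3 ≈ -4.6667)
z + (-1150 - 2322) = -14/3 + (-1150 - 2322) = -14/3 - 3472 = -10430/3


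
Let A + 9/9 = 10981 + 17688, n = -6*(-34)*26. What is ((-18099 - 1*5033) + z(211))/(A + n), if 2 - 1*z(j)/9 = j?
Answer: -25013/33972 ≈ -0.73628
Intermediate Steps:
z(j) = 18 - 9*j
n = 5304 (n = 204*26 = 5304)
A = 28668 (A = -1 + (10981 + 17688) = -1 + 28669 = 28668)
((-18099 - 1*5033) + z(211))/(A + n) = ((-18099 - 1*5033) + (18 - 9*211))/(28668 + 5304) = ((-18099 - 5033) + (18 - 1899))/33972 = (-23132 - 1881)*(1/33972) = -25013*1/33972 = -25013/33972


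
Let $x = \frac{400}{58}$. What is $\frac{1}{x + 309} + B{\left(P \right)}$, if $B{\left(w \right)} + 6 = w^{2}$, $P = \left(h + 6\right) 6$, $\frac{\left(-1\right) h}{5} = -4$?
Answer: $\frac{222887159}{9161} \approx 24330.0$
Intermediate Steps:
$h = 20$ ($h = \left(-5\right) \left(-4\right) = 20$)
$x = \frac{200}{29}$ ($x = 400 \cdot \frac{1}{58} = \frac{200}{29} \approx 6.8966$)
$P = 156$ ($P = \left(20 + 6\right) 6 = 26 \cdot 6 = 156$)
$B{\left(w \right)} = -6 + w^{2}$
$\frac{1}{x + 309} + B{\left(P \right)} = \frac{1}{\frac{200}{29} + 309} - \left(6 - 156^{2}\right) = \frac{1}{\frac{9161}{29}} + \left(-6 + 24336\right) = \frac{29}{9161} + 24330 = \frac{222887159}{9161}$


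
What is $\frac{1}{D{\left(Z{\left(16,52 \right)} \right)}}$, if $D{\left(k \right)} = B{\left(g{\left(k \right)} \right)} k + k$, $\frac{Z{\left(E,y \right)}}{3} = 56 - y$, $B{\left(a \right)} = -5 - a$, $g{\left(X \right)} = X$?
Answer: $- \frac{1}{192} \approx -0.0052083$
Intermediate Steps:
$Z{\left(E,y \right)} = 168 - 3 y$ ($Z{\left(E,y \right)} = 3 \left(56 - y\right) = 168 - 3 y$)
$D{\left(k \right)} = k + k \left(-5 - k\right)$ ($D{\left(k \right)} = \left(-5 - k\right) k + k = k \left(-5 - k\right) + k = k + k \left(-5 - k\right)$)
$\frac{1}{D{\left(Z{\left(16,52 \right)} \right)}} = \frac{1}{\left(-1\right) \left(168 - 156\right) \left(4 + \left(168 - 156\right)\right)} = \frac{1}{\left(-1\right) 12 \left(4 + 12\right)} = \frac{1}{\left(-1\right) 12 \cdot 16} = \frac{1}{-192} = - \frac{1}{192}$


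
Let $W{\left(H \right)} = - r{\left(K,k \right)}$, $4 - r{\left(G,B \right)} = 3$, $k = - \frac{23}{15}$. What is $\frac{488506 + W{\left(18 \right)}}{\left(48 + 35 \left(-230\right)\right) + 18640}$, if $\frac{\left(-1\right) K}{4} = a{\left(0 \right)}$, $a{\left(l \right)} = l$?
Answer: $\frac{162835}{3546} \approx 45.921$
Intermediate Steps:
$K = 0$ ($K = \left(-4\right) 0 = 0$)
$k = - \frac{23}{15}$ ($k = \left(-23\right) \frac{1}{15} = - \frac{23}{15} \approx -1.5333$)
$r{\left(G,B \right)} = 1$ ($r{\left(G,B \right)} = 4 - 3 = 1$)
$W{\left(H \right)} = -1$ ($W{\left(H \right)} = \left(-1\right) 1 = -1$)
$\frac{488506 + W{\left(18 \right)}}{\left(48 + 35 \left(-230\right)\right) + 18640} = \frac{488506 - 1}{\left(48 + 35 \left(-230\right)\right) + 18640} = \frac{488505}{\left(48 - 8050\right) + 18640} = \frac{488505}{-8002 + 18640} = \frac{488505}{10638} = 488505 \cdot \frac{1}{10638} = \frac{162835}{3546}$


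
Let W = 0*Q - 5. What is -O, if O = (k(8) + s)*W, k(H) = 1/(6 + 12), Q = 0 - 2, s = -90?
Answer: -8095/18 ≈ -449.72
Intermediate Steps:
Q = -2
k(H) = 1/18
W = -5 (W = 0*(-2) - 5 = 0 - 5 = -5)
O = 8095/18 (O = (1/18 - 90)*(-5) = -1619/18*(-5) = 8095/18 ≈ 449.72)
-O = -1*8095/18 = -8095/18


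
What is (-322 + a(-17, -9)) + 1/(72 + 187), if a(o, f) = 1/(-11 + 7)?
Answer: -333847/1036 ≈ -322.25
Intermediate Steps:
a(o, f) = -¼ (a(o, f) = 1/(-4) = -¼)
(-322 + a(-17, -9)) + 1/(72 + 187) = (-322 - ¼) + 1/(72 + 187) = -1289/4 + 1/259 = -333847/1036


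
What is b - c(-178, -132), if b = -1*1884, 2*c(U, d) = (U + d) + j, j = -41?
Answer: -3417/2 ≈ -1708.5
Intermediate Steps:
c(U, d) = -41/2 + U/2 + d/2 (c(U, d) = ((U + d) - 41)/2 = (-41 + U + d)/2 = -41/2 + U/2 + d/2)
b = -1884
b - c(-178, -132) = -1884 - (-41/2 + (½)*(-178) + (½)*(-132)) = -1884 - (-41/2 - 89 - 66) = -1884 - 1*(-351/2) = -1884 + 351/2 = -3417/2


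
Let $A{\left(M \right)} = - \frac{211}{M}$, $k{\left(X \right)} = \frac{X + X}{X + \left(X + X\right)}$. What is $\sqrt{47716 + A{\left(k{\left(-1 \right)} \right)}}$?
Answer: $\frac{\sqrt{189598}}{2} \approx 217.71$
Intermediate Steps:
$k{\left(X \right)} = \frac{2}{3}$ ($k{\left(X \right)} = \frac{2 X}{X + 2 X} = \frac{2 X}{3 X} = 2 X \frac{1}{3 X} = \frac{2}{3}$)
$\sqrt{47716 + A{\left(k{\left(-1 \right)} \right)}} = \sqrt{47716 - \frac{211}{\frac{2}{3}}} = \sqrt{47716 - \frac{633}{2}} = \sqrt{\frac{94799}{2}} = \frac{\sqrt{189598}}{2}$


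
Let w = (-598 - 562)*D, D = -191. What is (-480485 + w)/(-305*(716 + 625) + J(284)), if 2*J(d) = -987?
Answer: 517850/818997 ≈ 0.63230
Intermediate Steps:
J(d) = -987/2 (J(d) = (1/2)*(-987) = -987/2)
w = 221560 (w = (-598 - 562)*(-191) = -1160*(-191) = 221560)
(-480485 + w)/(-305*(716 + 625) + J(284)) = (-480485 + 221560)/(-305*(716 + 625) - 987/2) = -258925/(-305*1341 - 987/2) = -258925/(-409005 - 987/2) = -258925/(-818997/2) = -258925*(-2/818997) = 517850/818997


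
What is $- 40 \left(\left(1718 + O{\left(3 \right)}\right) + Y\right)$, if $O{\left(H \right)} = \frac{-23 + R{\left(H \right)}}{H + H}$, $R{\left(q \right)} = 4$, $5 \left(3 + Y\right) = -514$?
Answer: $- \frac{193084}{3} \approx -64361.0$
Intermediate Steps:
$Y = - \frac{529}{5}$ ($Y = -3 + \frac{1}{5} \left(-514\right) = -3 - \frac{514}{5} = - \frac{529}{5} \approx -105.8$)
$O{\left(H \right)} = - \frac{19}{2 H}$ ($O{\left(H \right)} = \frac{-23 + 4}{H + H} = - \frac{19}{2 H}$)
$- 40 \left(\left(1718 + O{\left(3 \right)}\right) + Y\right) = - 40 \left(\left(1718 - \frac{19}{2 \cdot 3}\right) - \frac{529}{5}\right) = - 40 \left(\left(1718 - \frac{19}{6}\right) - \frac{529}{5}\right) = - 40 \left(\frac{10289}{6} - \frac{529}{5}\right) = \left(-40\right) \frac{48271}{30} = - \frac{193084}{3}$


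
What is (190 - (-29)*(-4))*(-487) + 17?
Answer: -36021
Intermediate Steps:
(190 - (-29)*(-4))*(-487) + 17 = (190 - 1*116)*(-487) + 17 = (190 - 116)*(-487) + 17 = 74*(-487) + 17 = -36038 + 17 = -36021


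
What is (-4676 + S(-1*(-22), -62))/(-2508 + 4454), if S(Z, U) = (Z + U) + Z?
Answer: -2347/973 ≈ -2.4121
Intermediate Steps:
S(Z, U) = U + 2*Z (S(Z, U) = (U + Z) + Z = U + 2*Z)
(-4676 + S(-1*(-22), -62))/(-2508 + 4454) = (-4676 + (-62 + 2*(-1*(-22))))/(-2508 + 4454) = (-4676 + (-62 + 2*22))/1946 = (-4676 + (-62 + 44))*(1/1946) = (-4676 - 18)*(1/1946) = -4694*1/1946 = -2347/973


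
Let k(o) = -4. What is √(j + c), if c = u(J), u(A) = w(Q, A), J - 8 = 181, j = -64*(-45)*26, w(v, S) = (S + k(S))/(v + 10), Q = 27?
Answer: √74885 ≈ 273.65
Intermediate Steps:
w(v, S) = (-4 + S)/(10 + v) (w(v, S) = (S - 4)/(v + 10) = (-4 + S)/(10 + v))
j = 74880 (j = 2880*26 = 74880)
J = 189 (J = 8 + 181 = 189)
u(A) = -4/37 + A/37 (u(A) = (-4 + A)/(10 + 27) = (-4 + A)/37 = -4/37 + A/37)
c = 5 (c = -4/37 + (1/37)*189 = -4/37 + 189/37 = 5)
√(j + c) = √(74880 + 5) = √74885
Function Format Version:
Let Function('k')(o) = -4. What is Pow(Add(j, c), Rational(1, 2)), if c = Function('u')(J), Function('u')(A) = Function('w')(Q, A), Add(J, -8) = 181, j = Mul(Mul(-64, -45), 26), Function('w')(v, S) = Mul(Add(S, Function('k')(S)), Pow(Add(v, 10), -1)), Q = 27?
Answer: Pow(74885, Rational(1, 2)) ≈ 273.65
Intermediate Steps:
Function('w')(v, S) = Mul(Pow(Add(10, v), -1), Add(-4, S)) (Function('w')(v, S) = Mul(Add(S, -4), Pow(Add(v, 10), -1)) = Mul(Add(-4, S), Pow(Add(10, v), -1)) = Mul(Pow(Add(10, v), -1), Add(-4, S)))
j = 74880 (j = Mul(2880, 26) = 74880)
J = 189 (J = Add(8, 181) = 189)
Function('u')(A) = Add(Rational(-4, 37), Mul(Rational(1, 37), A)) (Function('u')(A) = Mul(Pow(Add(10, 27), -1), Add(-4, A)) = Mul(Pow(37, -1), Add(-4, A)) = Mul(Rational(1, 37), Add(-4, A)) = Add(Rational(-4, 37), Mul(Rational(1, 37), A)))
c = 5 (c = Add(Rational(-4, 37), Mul(Rational(1, 37), 189)) = Add(Rational(-4, 37), Rational(189, 37)) = 5)
Pow(Add(j, c), Rational(1, 2)) = Pow(Add(74880, 5), Rational(1, 2)) = Pow(74885, Rational(1, 2))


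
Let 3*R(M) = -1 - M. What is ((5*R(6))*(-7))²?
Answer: 60025/9 ≈ 6669.4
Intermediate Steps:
R(M) = -⅓ - M/3 (R(M) = (-1 - M)/3 = -⅓ - M/3)
((5*R(6))*(-7))² = ((5*(-⅓ - ⅓*6))*(-7))² = ((5*(-⅓ - 2))*(-7))² = ((5*(-7/3))*(-7))² = (-35/3*(-7))² = (245/3)² = 60025/9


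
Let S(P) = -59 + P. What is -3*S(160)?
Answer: -303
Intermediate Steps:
-3*S(160) = -3*(-59 + 160) = -3*101 = -303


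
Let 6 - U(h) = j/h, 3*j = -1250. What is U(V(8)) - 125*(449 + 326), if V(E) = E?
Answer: -1161803/12 ≈ -96817.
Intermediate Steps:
j = -1250/3 (j = (⅓)*(-1250) = -1250/3 ≈ -416.67)
U(h) = 6 + 1250/(3*h) (U(h) = 6 - (-1250)/(3*h) = 6 + 1250/(3*h))
U(V(8)) - 125*(449 + 326) = (6 + (1250/3)/8) - 125*(449 + 326) = (6 + (1250/3)*(⅛)) - 125*775 = (6 + 625/12) - 96875 = 697/12 - 96875 = -1161803/12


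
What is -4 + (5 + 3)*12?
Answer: 92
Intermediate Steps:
-4 + (5 + 3)*12 = -4 + 8*12 = -4 + 96 = 92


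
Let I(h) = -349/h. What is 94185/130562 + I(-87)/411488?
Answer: 1685908664749/2337024287136 ≈ 0.72139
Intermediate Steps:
94185/130562 + I(-87)/411488 = 94185/130562 - 349/(-87)/411488 = 94185*(1/130562) - 349*(-1/87)*(1/411488) = 94185/130562 + (349/87)*(1/411488) = 94185/130562 + 349/35799456 = 1685908664749/2337024287136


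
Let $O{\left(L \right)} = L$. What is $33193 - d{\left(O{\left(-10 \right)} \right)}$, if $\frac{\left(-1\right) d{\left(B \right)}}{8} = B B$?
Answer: $33993$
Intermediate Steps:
$d{\left(B \right)} = - 8 B^{2}$ ($d{\left(B \right)} = - 8 B B = - 8 B^{2}$)
$33193 - d{\left(O{\left(-10 \right)} \right)} = 33193 - - 8 \left(-10\right)^{2} = 33193 - \left(-8\right) 100 = 33193 - -800 = 33193 + 800 = 33993$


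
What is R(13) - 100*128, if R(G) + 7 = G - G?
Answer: -12807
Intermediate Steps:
R(G) = -7 (R(G) = -7 + (G - G) = -7 + 0 = -7)
R(13) - 100*128 = -7 - 100*128 = -7 - 12800 = -12807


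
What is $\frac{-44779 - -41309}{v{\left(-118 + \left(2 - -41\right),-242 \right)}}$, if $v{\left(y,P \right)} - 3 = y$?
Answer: $\frac{1735}{36} \approx 48.194$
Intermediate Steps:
$v{\left(y,P \right)} = 3 + y$
$\frac{-44779 - -41309}{v{\left(-118 + \left(2 - -41\right),-242 \right)}} = \frac{-44779 - -41309}{3 + \left(-118 + \left(2 - -41\right)\right)} = \frac{-44779 + 41309}{3 + \left(-118 + \left(2 + 41\right)\right)} = - \frac{3470}{3 + \left(-118 + 43\right)} = - \frac{3470}{3 - 75} = - \frac{3470}{-72} = \left(-3470\right) \left(- \frac{1}{72}\right) = \frac{1735}{36}$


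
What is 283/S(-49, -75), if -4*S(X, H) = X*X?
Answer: -1132/2401 ≈ -0.47147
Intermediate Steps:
S(X, H) = -X²/4 (S(X, H) = -X*X/4 = -X²/4)
283/S(-49, -75) = 283/((-¼*(-49)²)) = 283/((-¼*2401)) = 283/(-2401/4) = 283*(-4/2401) = -1132/2401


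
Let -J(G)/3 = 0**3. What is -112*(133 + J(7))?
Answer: -14896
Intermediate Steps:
J(G) = 0 (J(G) = -3*0**3 = -3*0 = 0)
-112*(133 + J(7)) = -112*(133 + 0) = -112*133 = -14896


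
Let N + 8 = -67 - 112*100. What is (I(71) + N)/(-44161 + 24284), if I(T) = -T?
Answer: 11346/19877 ≈ 0.57081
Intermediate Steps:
N = -11275 (N = -8 + (-67 - 112*100) = -8 + (-67 - 11200) = -8 - 11267 = -11275)
(I(71) + N)/(-44161 + 24284) = (-1*71 - 11275)/(-44161 + 24284) = (-71 - 11275)/(-19877) = -11346*(-1/19877) = 11346/19877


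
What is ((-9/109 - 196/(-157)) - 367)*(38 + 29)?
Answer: -419454840/17113 ≈ -24511.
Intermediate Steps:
((-9/109 - 196/(-157)) - 367)*(38 + 29) = ((-9*1/109 - 196*(-1/157)) - 367)*67 = ((-9/109 + 196/157) - 367)*67 = (19951/17113 - 367)*67 = -6260520/17113*67 = -419454840/17113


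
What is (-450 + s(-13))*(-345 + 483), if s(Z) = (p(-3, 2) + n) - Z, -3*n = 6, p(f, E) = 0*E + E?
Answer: -60306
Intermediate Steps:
p(f, E) = E (p(f, E) = 0 + E = E)
n = -2 (n = -⅓*6 = -2)
s(Z) = -Z (s(Z) = (2 - 2) - Z = 0 - Z = -Z)
(-450 + s(-13))*(-345 + 483) = (-450 - 1*(-13))*(-345 + 483) = (-450 + 13)*138 = -437*138 = -60306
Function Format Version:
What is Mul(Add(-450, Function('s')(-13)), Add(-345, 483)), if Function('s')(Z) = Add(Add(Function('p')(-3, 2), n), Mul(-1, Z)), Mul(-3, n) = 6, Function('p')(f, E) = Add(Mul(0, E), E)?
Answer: -60306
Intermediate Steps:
Function('p')(f, E) = E (Function('p')(f, E) = Add(0, E) = E)
n = -2 (n = Mul(Rational(-1, 3), 6) = -2)
Function('s')(Z) = Mul(-1, Z) (Function('s')(Z) = Add(Add(2, -2), Mul(-1, Z)) = Add(0, Mul(-1, Z)) = Mul(-1, Z))
Mul(Add(-450, Function('s')(-13)), Add(-345, 483)) = Mul(Add(-450, Mul(-1, -13)), Add(-345, 483)) = Mul(Add(-450, 13), 138) = Mul(-437, 138) = -60306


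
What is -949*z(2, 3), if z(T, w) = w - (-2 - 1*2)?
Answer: -6643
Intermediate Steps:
z(T, w) = 4 + w (z(T, w) = w - (-2 - 2) = w - 1*(-4) = w + 4 = 4 + w)
-949*z(2, 3) = -949*(4 + 3) = -949*7 = -6643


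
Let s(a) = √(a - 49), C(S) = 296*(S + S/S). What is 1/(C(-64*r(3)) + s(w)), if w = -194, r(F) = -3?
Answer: 57128/3263608627 - 9*I*√3/3263608627 ≈ 1.7505e-5 - 4.7764e-9*I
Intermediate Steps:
C(S) = 296 + 296*S (C(S) = 296*(S + 1) = 296*(1 + S) = 296 + 296*S)
s(a) = √(-49 + a)
1/(C(-64*r(3)) + s(w)) = 1/((296 + 296*(-64*(-3))) + √(-49 - 194)) = 1/((296 + 296*192) + √(-243)) = 1/((296 + 56832) + 9*I*√3) = 1/(57128 + 9*I*√3)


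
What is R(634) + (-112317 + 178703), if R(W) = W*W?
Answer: 468342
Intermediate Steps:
R(W) = W²
R(634) + (-112317 + 178703) = 634² + (-112317 + 178703) = 401956 + 66386 = 468342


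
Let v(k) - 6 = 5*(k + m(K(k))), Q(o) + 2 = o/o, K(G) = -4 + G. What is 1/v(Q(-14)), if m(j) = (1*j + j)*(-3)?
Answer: 1/151 ≈ 0.0066225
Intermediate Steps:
m(j) = -6*j (m(j) = (j + j)*(-3) = (2*j)*(-3) = -6*j)
Q(o) = -1 (Q(o) = -2 + o/o = -2 + 1 = -1)
v(k) = 126 - 25*k (v(k) = 6 + 5*(k - 6*(-4 + k)) = 6 + 5*(k + (24 - 6*k)) = 6 + 5*(24 - 5*k) = 6 + (120 - 25*k) = 126 - 25*k)
1/v(Q(-14)) = 1/(126 - 25*(-1)) = 1/(126 + 25) = 1/151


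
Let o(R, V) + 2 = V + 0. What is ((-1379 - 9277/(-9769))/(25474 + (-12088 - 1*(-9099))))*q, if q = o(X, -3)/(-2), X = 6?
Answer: -6731087/43931193 ≈ -0.15322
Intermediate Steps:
o(R, V) = -2 + V (o(R, V) = -2 + (V + 0) = -2 + V)
q = 5/2 (q = (-2 - 3)/(-2) = -5*(-½) = 5/2 ≈ 2.5000)
((-1379 - 9277/(-9769))/(25474 + (-12088 - 1*(-9099))))*q = ((-1379 - 9277/(-9769))/(25474 + (-12088 - 1*(-9099))))*(5/2) = ((-1379 - 9277*(-1/9769))/(25474 + (-12088 + 9099)))*(5/2) = ((-1379 + 9277/9769)/(25474 - 2989))*(5/2) = -13462174/9769/22485*(5/2) = -13462174/9769*1/22485*(5/2) = -13462174/219655965*5/2 = -6731087/43931193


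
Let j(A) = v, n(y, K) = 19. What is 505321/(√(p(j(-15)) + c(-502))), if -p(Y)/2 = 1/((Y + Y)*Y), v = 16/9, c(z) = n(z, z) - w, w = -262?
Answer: 8085136*√71855/71855 ≈ 30162.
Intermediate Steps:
c(z) = 281 (c(z) = 19 - 1*(-262) = 19 + 262 = 281)
v = 16/9 (v = 16*(⅑) = 16/9 ≈ 1.7778)
j(A) = 16/9
p(Y) = -1/Y² (p(Y) = -2/((Y + Y)*Y) = -2/((2*Y)*Y) = -2*1/(2*Y)/Y = -1/Y²)
505321/(√(p(j(-15)) + c(-502))) = 505321/(√(-1/(16/9)² + 281)) = 505321/(√(-1*81/256 + 281)) = 505321/(√(-81/256 + 281)) = 505321/(√(71855/256)) = 505321/((√71855/16)) = 505321*(16*√71855/71855) = 8085136*√71855/71855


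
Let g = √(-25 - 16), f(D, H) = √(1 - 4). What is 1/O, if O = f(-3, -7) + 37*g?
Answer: -I/(√3 + 37*√41) ≈ -0.0041903*I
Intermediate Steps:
f(D, H) = I*√3 (f(D, H) = √(-3) = I*√3)
g = I*√41 (g = √(-41) = I*√41 ≈ 6.4031*I)
O = I*√3 + 37*I*√41 (O = I*√3 + 37*(I*√41) = I*√3 + 37*I*√41 ≈ 238.65*I)
1/O = 1/(I*(√3 + 37*√41)) = -I/(√3 + 37*√41)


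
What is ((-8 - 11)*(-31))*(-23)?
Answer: -13547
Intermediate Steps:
((-8 - 11)*(-31))*(-23) = -19*(-31)*(-23) = 589*(-23) = -13547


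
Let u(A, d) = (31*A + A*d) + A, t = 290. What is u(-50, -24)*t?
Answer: -116000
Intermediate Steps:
u(A, d) = 32*A + A*d
u(-50, -24)*t = -50*(32 - 24)*290 = -50*8*290 = -400*290 = -116000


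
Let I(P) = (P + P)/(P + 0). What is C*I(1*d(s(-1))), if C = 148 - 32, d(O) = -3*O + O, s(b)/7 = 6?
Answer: 232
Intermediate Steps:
s(b) = 42 (s(b) = 7*6 = 42)
d(O) = -2*O
I(P) = 2 (I(P) = (2*P)/P = 2)
C = 116
C*I(1*d(s(-1))) = 116*2 = 232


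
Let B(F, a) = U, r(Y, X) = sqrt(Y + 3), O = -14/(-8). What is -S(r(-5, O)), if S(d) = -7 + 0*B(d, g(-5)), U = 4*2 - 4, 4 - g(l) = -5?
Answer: 7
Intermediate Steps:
g(l) = 9 (g(l) = 4 - 1*(-5) = 4 + 5 = 9)
U = 4 (U = 8 - 4 = 4)
O = 7/4 (O = -14*(-1/8) = 7/4 ≈ 1.7500)
r(Y, X) = sqrt(3 + Y)
B(F, a) = 4
S(d) = -7 (S(d) = -7 + 0*4 = -7 + 0 = -7)
-S(r(-5, O)) = -1*(-7) = 7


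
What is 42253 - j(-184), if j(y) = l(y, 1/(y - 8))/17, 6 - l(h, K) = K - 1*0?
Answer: 137912639/3264 ≈ 42253.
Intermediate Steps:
l(h, K) = 6 - K (l(h, K) = 6 - (K - 1*0) = 6 - (K + 0) = 6 - K)
j(y) = 6/17 - 1/(17*(-8 + y)) (j(y) = (6 - 1/(y - 8))/17 = (6 - 1/(-8 + y))*(1/17) = 6/17 - 1/(17*(-8 + y)))
42253 - j(-184) = 42253 - (-49 + 6*(-184))/(17*(-8 - 184)) = 42253 - (-49 - 1104)/(17*(-192)) = 42253 - (-1)*(-1153)/(17*192) = 42253 - 1*1153/3264 = 42253 - 1153/3264 = 137912639/3264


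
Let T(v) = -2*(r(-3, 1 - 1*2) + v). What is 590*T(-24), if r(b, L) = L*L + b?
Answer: 30680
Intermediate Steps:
r(b, L) = b + L**2 (r(b, L) = L**2 + b = b + L**2)
T(v) = 4 - 2*v (T(v) = -2*((-3 + (1 - 1*2)**2) + v) = -2*((-3 + (1 - 2)**2) + v) = -2*((-3 + (-1)**2) + v) = -2*((-3 + 1) + v) = -2*(-2 + v) = 4 - 2*v)
590*T(-24) = 590*(4 - 2*(-24)) = 590*(4 + 48) = 590*52 = 30680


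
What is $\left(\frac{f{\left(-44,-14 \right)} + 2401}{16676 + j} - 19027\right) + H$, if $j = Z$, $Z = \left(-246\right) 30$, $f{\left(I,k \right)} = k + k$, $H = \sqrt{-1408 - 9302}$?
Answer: $- \frac{25267517}{1328} + 3 i \sqrt{1190} \approx -19027.0 + 103.49 i$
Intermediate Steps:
$H = 3 i \sqrt{1190}$ ($H = \sqrt{-10710} = 3 i \sqrt{1190} \approx 103.49 i$)
$f{\left(I,k \right)} = 2 k$
$Z = -7380$
$j = -7380$
$\left(\frac{f{\left(-44,-14 \right)} + 2401}{16676 + j} - 19027\right) + H = \left(\frac{2 \left(-14\right) + 2401}{16676 - 7380} - 19027\right) + 3 i \sqrt{1190} = \left(\frac{-28 + 2401}{9296} - 19027\right) + 3 i \sqrt{1190} = \left(2373 \cdot \frac{1}{9296} - 19027\right) + 3 i \sqrt{1190} = \left(\frac{339}{1328} - 19027\right) + 3 i \sqrt{1190} = - \frac{25267517}{1328} + 3 i \sqrt{1190}$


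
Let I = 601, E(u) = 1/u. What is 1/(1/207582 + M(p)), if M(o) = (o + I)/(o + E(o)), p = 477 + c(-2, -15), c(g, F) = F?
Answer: 44307339990/101944979137 ≈ 0.43462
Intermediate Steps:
p = 462 (p = 477 - 15 = 462)
M(o) = (601 + o)/(o + 1/o) (M(o) = (o + 601)/(o + 1/o) = (601 + o)/(o + 1/o))
1/(1/207582 + M(p)) = 1/(1/207582 + 462*(601 + 462)/(1 + 462**2)) = 1/(1/207582 + 462*1063/(1 + 213444)) = 1/(1/207582 + 462*1063/213445) = 1/(1/207582 + 462*(1/213445)*1063) = 1/(1/207582 + 491106/213445) = 1/(101944979137/44307339990) = 44307339990/101944979137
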